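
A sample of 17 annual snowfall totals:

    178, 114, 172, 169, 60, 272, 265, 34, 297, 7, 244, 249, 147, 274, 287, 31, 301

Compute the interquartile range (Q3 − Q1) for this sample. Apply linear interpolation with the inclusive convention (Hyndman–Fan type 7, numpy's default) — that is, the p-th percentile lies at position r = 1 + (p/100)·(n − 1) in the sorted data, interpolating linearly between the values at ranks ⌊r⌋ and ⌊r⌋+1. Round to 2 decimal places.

Sorted: 7, 31, 34, 60, 114, 147, 169, 172, 178, 244, 249, 265, 272, 274, 287, 297, 301.
n = 17.
P25: r = 5 (integer) → 114.
P75: r = 13 (integer) → 272.
Difference: 272 − 114 = 158.

158.00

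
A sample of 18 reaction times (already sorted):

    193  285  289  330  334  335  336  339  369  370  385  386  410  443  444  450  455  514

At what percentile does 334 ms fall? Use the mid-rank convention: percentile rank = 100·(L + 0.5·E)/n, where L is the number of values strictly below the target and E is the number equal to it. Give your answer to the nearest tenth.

Count below 334: L = 4; count equal: E = 1; n = 18.
Percentile rank = 100·(4 + 0.5·1)/18 = 100·4.5/18 = 25.

25.0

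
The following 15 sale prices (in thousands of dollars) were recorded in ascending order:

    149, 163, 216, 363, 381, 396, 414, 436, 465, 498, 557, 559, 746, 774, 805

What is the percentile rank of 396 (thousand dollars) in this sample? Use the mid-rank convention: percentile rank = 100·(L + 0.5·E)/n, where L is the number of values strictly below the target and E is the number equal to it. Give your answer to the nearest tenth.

36.7

Count below 396: L = 5; count equal: E = 1; n = 15.
Percentile rank = 100·(5 + 0.5·1)/15 = 100·5.5/15 = 36.67.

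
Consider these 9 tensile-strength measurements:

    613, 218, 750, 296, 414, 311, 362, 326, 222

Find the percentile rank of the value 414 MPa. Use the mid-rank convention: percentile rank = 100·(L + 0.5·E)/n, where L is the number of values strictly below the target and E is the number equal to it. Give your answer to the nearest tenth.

Sorted: 218, 222, 296, 311, 326, 362, 414, 613, 750.
Count below 414: L = 6; count equal: E = 1; n = 9.
Percentile rank = 100·(6 + 0.5·1)/9 = 100·6.5/9 = 72.22.

72.2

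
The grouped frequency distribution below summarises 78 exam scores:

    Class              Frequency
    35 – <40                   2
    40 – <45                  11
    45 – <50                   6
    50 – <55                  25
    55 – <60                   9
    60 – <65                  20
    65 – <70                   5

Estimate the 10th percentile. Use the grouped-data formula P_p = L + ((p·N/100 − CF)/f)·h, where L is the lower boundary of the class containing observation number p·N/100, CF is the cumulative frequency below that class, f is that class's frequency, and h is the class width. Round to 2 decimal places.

N = 78; target position k = 10/100 · 78 = 7.8.
Cumulative frequencies: 2, 13, 19, 44, 53, 73, 78.
Observation 7.8 falls in the class 40 – <45.
L = 40, CF = 2, f = 11, h = 5.
P10 = 40 + ((7.8 − 2)/11)·5 = 40 + 2.63636 = 42.6364.

42.64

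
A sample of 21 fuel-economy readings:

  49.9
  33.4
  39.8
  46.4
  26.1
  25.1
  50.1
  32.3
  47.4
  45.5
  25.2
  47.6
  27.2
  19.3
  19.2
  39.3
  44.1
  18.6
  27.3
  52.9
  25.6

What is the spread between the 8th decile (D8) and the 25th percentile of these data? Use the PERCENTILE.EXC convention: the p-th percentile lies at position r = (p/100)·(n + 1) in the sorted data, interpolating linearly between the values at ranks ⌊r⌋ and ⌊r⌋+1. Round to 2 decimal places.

Sorted: 18.6, 19.2, 19.3, 25.1, 25.2, 25.6, 26.1, 27.2, 27.3, 32.3, 33.4, 39.3, 39.8, 44.1, 45.5, 46.4, 47.4, 47.6, 49.9, 50.1, 52.9.
n = 21.
P25: r = 5.5; ranks 5–6 are 25.2, 25.6; interpolating gives 25.4.
P80: r = 17.6; ranks 17–18 are 47.4, 47.6; interpolating gives 47.52.
Difference: 47.52 − 25.4 = 22.12.

22.12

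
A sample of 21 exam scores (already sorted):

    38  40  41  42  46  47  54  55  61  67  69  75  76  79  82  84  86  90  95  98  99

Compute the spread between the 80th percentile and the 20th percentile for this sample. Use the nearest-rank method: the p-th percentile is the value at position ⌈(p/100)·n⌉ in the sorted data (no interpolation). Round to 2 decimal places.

40.00

n = 21.
P20: rank ⌈20/100·21⌉ = 5 → 46.
P80: rank ⌈80/100·21⌉ = 17 → 86.
Difference: 86 − 46 = 40.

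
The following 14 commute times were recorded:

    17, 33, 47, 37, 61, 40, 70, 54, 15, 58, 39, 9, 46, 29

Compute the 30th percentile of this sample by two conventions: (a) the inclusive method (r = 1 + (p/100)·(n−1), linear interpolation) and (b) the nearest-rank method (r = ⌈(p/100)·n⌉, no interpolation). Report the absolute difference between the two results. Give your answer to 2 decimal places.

0.40

Sorted: 9, 15, 17, 29, 33, 37, 39, 40, 46, 47, 54, 58, 61, 70.
n = 14.
(a) r = 4.9; between ranks 4 (29) and 5 (33): 32.6.
(b) the nearest-rank method: rank 5 → 33.
|32.6 − 33| = 0.4.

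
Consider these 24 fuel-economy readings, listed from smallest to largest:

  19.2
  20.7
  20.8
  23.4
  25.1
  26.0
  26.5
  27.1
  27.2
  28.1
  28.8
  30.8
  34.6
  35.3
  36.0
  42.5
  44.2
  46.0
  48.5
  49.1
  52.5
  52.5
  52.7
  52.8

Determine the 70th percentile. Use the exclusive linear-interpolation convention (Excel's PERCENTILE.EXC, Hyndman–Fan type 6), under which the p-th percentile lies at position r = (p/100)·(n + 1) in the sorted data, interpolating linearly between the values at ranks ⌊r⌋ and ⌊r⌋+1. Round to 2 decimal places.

45.10

n = 24.
r = (70/100)·(24 + 1) = 17.5.
Rank 17 is 44.2 and rank 18 is 46.0.
Interpolate: 44.2 + 0.5·(46.0 − 44.2) = 44.2 + 0.5·1.8 = 45.1.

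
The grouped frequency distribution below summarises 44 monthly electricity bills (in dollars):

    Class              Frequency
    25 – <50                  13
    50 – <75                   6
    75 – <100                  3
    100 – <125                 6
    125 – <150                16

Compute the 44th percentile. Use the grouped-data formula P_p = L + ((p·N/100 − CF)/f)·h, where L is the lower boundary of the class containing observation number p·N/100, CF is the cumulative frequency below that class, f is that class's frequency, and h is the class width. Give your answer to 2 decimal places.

N = 44; target position k = 44/100 · 44 = 19.36.
Cumulative frequencies: 13, 19, 22, 28, 44.
Observation 19.36 falls in the class 75 – <100.
L = 75, CF = 19, f = 3, h = 25.
P44 = 75 + ((19.36 − 19)/3)·25 = 75 + 3 = 78.

78.00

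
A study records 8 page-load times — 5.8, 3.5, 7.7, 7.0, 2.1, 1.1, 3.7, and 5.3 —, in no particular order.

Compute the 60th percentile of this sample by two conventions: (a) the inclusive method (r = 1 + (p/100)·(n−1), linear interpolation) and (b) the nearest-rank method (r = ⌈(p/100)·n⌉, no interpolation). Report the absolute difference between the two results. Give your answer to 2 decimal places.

0.10

Sorted: 1.1, 2.1, 3.5, 3.7, 5.3, 5.8, 7.0, 7.7.
n = 8.
(a) r = 5.2; between ranks 5 (5.3) and 6 (5.8): 5.4.
(b) the nearest-rank method: rank 5 → 5.3.
|5.4 − 5.3| = 0.1.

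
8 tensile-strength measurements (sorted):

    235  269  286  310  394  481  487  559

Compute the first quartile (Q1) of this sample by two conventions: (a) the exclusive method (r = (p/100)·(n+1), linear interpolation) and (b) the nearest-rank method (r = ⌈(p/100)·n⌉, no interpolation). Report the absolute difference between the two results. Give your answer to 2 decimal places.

4.25

n = 8.
(a) r = 2.25; between ranks 2 (269) and 3 (286): 273.25.
(b) the nearest-rank method: rank 2 → 269.
|273.25 − 269| = 4.25.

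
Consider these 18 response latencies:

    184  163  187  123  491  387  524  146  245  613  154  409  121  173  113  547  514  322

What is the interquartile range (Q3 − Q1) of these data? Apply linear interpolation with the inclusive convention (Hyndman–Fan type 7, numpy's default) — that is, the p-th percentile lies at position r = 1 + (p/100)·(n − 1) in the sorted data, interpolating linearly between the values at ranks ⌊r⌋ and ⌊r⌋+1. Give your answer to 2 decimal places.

314.25

Sorted: 113, 121, 123, 146, 154, 163, 173, 184, 187, 245, 322, 387, 409, 491, 514, 524, 547, 613.
n = 18.
P25: r = 5.25; ranks 5–6 are 154, 163; interpolating gives 156.25.
P75: r = 13.75; ranks 13–14 are 409, 491; interpolating gives 470.5.
Difference: 470.5 − 156.25 = 314.25.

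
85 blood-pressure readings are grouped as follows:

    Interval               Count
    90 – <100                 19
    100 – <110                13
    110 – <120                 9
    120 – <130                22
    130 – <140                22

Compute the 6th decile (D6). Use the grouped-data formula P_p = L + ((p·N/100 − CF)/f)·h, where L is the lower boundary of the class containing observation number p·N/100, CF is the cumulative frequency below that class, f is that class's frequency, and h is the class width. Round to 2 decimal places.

N = 85; target position k = 60/100 · 85 = 51.
Cumulative frequencies: 19, 32, 41, 63, 85.
Observation 51 falls in the class 120 – <130.
L = 120, CF = 41, f = 22, h = 10.
P60 = 120 + ((51 − 41)/22)·10 = 120 + 4.54545 = 124.545.

124.55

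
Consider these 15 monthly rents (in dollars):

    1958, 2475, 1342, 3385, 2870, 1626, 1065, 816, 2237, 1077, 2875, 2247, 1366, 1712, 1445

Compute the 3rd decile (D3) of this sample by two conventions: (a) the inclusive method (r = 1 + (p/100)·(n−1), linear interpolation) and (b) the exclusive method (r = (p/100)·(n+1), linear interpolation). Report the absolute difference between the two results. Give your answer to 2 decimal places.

20.60

Sorted: 816, 1065, 1077, 1342, 1366, 1445, 1626, 1712, 1958, 2237, 2247, 2475, 2870, 2875, 3385.
n = 15.
(a) r = 5.2; between ranks 5 (1366) and 6 (1445): 1381.8.
(b) r = 4.8; between ranks 4 (1342) and 5 (1366): 1361.2.
|1381.8 − 1361.2| = 20.6.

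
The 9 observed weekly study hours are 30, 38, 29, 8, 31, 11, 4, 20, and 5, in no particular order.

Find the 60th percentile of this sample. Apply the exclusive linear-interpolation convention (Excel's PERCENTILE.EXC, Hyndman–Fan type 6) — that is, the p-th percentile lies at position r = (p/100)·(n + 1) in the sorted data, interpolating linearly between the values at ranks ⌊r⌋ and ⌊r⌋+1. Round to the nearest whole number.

Sorted: 4, 5, 8, 11, 20, 29, 30, 31, 38.
n = 9.
r = (60/100)·(9 + 1) = 6.
r is an integer, so P60 is the value at rank 6: 29.

29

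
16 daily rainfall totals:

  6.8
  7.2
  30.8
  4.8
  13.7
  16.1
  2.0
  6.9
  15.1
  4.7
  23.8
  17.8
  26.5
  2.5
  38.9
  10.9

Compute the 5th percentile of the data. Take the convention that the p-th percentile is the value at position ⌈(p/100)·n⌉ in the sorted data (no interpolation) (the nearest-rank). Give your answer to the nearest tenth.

Sorted: 2.0, 2.5, 4.7, 4.8, 6.8, 6.9, 7.2, 10.9, 13.7, 15.1, 16.1, 17.8, 23.8, 26.5, 30.8, 38.9.
n = 16.
Position = ⌈5/100 · 16⌉ = ⌈0.8⌉ = 1.
The value at rank 1 is 2.0.

2.0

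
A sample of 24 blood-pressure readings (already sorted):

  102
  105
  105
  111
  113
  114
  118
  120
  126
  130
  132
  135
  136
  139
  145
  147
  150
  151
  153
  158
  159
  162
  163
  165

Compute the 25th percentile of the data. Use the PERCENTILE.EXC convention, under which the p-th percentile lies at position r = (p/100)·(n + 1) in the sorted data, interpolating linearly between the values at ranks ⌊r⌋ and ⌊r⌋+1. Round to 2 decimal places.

115.00

n = 24.
r = (25/100)·(24 + 1) = 6.25.
Rank 6 is 114 and rank 7 is 118.
Interpolate: 114 + 0.25·(118 − 114) = 114 + 0.25·4 = 115.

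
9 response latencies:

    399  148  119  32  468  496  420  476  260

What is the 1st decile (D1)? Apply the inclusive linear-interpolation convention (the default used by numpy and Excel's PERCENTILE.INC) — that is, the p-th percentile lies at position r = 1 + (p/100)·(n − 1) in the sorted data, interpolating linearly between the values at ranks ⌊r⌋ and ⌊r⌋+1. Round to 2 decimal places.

101.60

Sorted: 32, 119, 148, 260, 399, 420, 468, 476, 496.
n = 9.
r = 1 + (10/100)·(9 − 1) = 1 + 0.8 = 1.8.
Rank 1 is 32 and rank 2 is 119.
Interpolate: 32 + 0.8·(119 − 32) = 32 + 0.8·87 = 101.6.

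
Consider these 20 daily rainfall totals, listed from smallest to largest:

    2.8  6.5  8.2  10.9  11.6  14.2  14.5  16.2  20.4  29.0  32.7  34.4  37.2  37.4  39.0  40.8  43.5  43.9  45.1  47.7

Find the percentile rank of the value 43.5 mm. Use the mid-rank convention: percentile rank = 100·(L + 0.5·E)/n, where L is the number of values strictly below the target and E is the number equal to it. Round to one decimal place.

82.5

Count below 43.5: L = 16; count equal: E = 1; n = 20.
Percentile rank = 100·(16 + 0.5·1)/20 = 100·16.5/20 = 82.5.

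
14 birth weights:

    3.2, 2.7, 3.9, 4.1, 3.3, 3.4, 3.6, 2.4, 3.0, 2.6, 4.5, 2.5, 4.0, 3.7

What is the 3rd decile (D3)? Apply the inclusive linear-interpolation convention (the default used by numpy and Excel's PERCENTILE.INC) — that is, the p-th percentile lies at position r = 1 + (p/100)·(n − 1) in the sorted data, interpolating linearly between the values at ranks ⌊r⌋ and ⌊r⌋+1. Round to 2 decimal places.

2.97

Sorted: 2.4, 2.5, 2.6, 2.7, 3.0, 3.2, 3.3, 3.4, 3.6, 3.7, 3.9, 4.0, 4.1, 4.5.
n = 14.
r = 1 + (30/100)·(14 − 1) = 1 + 3.9 = 4.9.
Rank 4 is 2.7 and rank 5 is 3.0.
Interpolate: 2.7 + 0.9·(3.0 − 2.7) = 2.7 + 0.9·0.3 = 2.97.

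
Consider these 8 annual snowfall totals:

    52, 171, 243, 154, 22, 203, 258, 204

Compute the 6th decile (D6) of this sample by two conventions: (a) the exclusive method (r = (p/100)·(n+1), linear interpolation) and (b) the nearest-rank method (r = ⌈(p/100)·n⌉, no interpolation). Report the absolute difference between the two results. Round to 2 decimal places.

Sorted: 22, 52, 154, 171, 203, 204, 243, 258.
n = 8.
(a) r = 5.4; between ranks 5 (203) and 6 (204): 203.4.
(b) the nearest-rank method: rank 5 → 203.
|203.4 − 203| = 0.4.

0.40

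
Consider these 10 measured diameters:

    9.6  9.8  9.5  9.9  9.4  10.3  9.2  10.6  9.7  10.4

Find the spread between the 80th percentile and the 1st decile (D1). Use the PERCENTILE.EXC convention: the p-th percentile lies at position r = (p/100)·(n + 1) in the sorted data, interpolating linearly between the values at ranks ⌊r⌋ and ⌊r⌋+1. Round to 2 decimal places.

1.16

Sorted: 9.2, 9.4, 9.5, 9.6, 9.7, 9.8, 9.9, 10.3, 10.4, 10.6.
n = 10.
P10: r = 1.1; ranks 1–2 are 9.2, 9.4; interpolating gives 9.22.
P80: r = 8.8; ranks 8–9 are 10.3, 10.4; interpolating gives 10.38.
Difference: 10.38 − 9.22 = 1.16.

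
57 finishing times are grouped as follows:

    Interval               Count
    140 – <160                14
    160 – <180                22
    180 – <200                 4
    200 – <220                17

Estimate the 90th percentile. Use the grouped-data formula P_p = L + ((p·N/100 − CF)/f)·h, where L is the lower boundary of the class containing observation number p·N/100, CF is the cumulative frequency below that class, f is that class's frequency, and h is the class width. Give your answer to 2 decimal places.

213.29

N = 57; target position k = 90/100 · 57 = 51.3.
Cumulative frequencies: 14, 36, 40, 57.
Observation 51.3 falls in the class 200 – <220.
L = 200, CF = 40, f = 17, h = 20.
P90 = 200 + ((51.3 − 40)/17)·20 = 200 + 13.2941 = 213.294.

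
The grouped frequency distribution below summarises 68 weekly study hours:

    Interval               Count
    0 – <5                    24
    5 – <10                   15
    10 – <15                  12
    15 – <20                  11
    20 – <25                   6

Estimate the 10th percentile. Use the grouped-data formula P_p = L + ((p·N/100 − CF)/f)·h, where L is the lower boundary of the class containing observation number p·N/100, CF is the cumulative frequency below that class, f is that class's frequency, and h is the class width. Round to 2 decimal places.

N = 68; target position k = 10/100 · 68 = 6.8.
Cumulative frequencies: 24, 39, 51, 62, 68.
Observation 6.8 falls in the class 0 – <5.
L = 0, CF = 0, f = 24, h = 5.
P10 = 0 + ((6.8 − 0)/24)·5 = 0 + 1.41667 = 1.41667.

1.42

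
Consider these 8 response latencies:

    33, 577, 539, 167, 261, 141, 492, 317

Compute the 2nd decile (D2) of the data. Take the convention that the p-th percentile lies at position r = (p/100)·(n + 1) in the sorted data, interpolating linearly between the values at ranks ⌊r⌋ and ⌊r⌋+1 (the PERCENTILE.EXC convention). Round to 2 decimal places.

119.40

Sorted: 33, 141, 167, 261, 317, 492, 539, 577.
n = 8.
r = (20/100)·(8 + 1) = 1.8.
Rank 1 is 33 and rank 2 is 141.
Interpolate: 33 + 0.8·(141 − 33) = 33 + 0.8·108 = 119.4.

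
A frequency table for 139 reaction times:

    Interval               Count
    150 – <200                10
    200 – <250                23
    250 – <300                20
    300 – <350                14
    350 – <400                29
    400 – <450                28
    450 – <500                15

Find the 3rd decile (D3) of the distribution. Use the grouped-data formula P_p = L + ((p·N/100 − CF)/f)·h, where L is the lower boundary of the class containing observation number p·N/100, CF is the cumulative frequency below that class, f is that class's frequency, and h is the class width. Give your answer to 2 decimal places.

N = 139; target position k = 30/100 · 139 = 41.7.
Cumulative frequencies: 10, 33, 53, 67, 96, 124, 139.
Observation 41.7 falls in the class 250 – <300.
L = 250, CF = 33, f = 20, h = 50.
P30 = 250 + ((41.7 − 33)/20)·50 = 250 + 21.75 = 271.75.

271.75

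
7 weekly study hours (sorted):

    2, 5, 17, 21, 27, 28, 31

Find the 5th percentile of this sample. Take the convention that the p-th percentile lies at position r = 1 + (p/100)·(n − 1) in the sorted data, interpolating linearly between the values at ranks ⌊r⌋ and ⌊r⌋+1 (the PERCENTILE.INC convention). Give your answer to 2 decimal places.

2.90

n = 7.
r = 1 + (5/100)·(7 − 1) = 1 + 0.3 = 1.3.
Rank 1 is 2 and rank 2 is 5.
Interpolate: 2 + 0.3·(5 − 2) = 2 + 0.3·3 = 2.9.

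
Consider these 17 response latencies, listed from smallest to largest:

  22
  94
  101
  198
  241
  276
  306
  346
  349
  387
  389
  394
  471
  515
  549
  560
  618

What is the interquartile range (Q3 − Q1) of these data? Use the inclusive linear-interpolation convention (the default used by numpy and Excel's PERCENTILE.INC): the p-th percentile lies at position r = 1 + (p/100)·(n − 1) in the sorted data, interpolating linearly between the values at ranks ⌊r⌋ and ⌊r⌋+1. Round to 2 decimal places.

230.00

n = 17.
P25: r = 5 (integer) → 241.
P75: r = 13 (integer) → 471.
Difference: 471 − 241 = 230.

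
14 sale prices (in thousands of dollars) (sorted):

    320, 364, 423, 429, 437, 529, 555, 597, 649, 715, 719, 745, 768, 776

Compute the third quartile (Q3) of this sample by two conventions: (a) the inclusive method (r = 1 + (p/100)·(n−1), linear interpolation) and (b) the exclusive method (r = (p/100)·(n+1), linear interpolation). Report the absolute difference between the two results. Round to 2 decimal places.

n = 14.
(a) r = 10.75; between ranks 10 (715) and 11 (719): 718.
(b) r = 11.25; between ranks 11 (719) and 12 (745): 725.5.
|718 − 725.5| = 7.5.

7.50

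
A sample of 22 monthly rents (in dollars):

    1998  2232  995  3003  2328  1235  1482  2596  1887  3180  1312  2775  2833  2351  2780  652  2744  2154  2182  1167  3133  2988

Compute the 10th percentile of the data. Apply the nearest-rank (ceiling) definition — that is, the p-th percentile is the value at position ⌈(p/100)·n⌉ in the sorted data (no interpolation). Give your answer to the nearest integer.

Sorted: 652, 995, 1167, 1235, 1312, 1482, 1887, 1998, 2154, 2182, 2232, 2328, 2351, 2596, 2744, 2775, 2780, 2833, 2988, 3003, 3133, 3180.
n = 22.
Position = ⌈10/100 · 22⌉ = ⌈2.2⌉ = 3.
The value at rank 3 is 1167.

1167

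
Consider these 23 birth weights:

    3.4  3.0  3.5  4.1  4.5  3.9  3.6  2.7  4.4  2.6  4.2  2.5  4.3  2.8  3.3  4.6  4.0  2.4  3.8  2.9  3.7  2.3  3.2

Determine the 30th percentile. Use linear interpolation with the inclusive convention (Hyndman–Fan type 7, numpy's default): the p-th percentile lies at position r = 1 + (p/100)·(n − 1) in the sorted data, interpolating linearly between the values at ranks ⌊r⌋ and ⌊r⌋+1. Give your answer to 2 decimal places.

2.96

Sorted: 2.3, 2.4, 2.5, 2.6, 2.7, 2.8, 2.9, 3.0, 3.2, 3.3, 3.4, 3.5, 3.6, 3.7, 3.8, 3.9, 4.0, 4.1, 4.2, 4.3, 4.4, 4.5, 4.6.
n = 23.
r = 1 + (30/100)·(23 − 1) = 1 + 6.6 = 7.6.
Rank 7 is 2.9 and rank 8 is 3.0.
Interpolate: 2.9 + 0.6·(3.0 − 2.9) = 2.9 + 0.6·0.1 = 2.96.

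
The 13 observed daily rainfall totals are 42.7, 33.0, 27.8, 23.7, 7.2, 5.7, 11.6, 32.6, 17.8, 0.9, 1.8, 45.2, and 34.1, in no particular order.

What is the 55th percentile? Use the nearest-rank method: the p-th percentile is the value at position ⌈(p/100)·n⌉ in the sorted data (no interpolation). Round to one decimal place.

27.8

Sorted: 0.9, 1.8, 5.7, 7.2, 11.6, 17.8, 23.7, 27.8, 32.6, 33.0, 34.1, 42.7, 45.2.
n = 13.
Position = ⌈55/100 · 13⌉ = ⌈7.15⌉ = 8.
The value at rank 8 is 27.8.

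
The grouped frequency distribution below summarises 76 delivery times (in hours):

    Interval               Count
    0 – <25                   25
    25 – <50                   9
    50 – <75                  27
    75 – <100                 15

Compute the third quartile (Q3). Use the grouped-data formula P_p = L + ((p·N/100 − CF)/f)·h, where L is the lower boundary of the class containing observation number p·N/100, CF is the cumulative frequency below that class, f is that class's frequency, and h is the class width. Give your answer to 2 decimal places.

N = 76; target position k = 75/100 · 76 = 57.
Cumulative frequencies: 25, 34, 61, 76.
Observation 57 falls in the class 50 – <75.
L = 50, CF = 34, f = 27, h = 25.
P75 = 50 + ((57 − 34)/27)·25 = 50 + 21.2963 = 71.2963.

71.30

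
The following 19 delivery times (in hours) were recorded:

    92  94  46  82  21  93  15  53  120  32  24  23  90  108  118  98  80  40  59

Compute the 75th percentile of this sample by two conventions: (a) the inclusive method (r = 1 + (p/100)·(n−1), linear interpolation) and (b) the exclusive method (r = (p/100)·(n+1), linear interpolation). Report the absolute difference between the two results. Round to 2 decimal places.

Sorted: 15, 21, 23, 24, 32, 40, 46, 53, 59, 80, 82, 90, 92, 93, 94, 98, 108, 118, 120.
n = 19.
(a) r = 14.5; between ranks 14 (93) and 15 (94): 93.5.
(b) r = 15 → value at rank 15 = 94.
|93.5 − 94| = 0.5.

0.50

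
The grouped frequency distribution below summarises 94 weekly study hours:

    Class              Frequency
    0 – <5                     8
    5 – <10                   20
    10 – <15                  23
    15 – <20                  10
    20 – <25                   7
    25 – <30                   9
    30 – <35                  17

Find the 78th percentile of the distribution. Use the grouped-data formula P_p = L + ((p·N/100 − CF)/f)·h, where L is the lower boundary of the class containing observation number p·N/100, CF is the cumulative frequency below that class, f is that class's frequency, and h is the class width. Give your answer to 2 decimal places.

27.96

N = 94; target position k = 78/100 · 94 = 73.32.
Cumulative frequencies: 8, 28, 51, 61, 68, 77, 94.
Observation 73.32 falls in the class 25 – <30.
L = 25, CF = 68, f = 9, h = 5.
P78 = 25 + ((73.32 − 68)/9)·5 = 25 + 2.95556 = 27.9556.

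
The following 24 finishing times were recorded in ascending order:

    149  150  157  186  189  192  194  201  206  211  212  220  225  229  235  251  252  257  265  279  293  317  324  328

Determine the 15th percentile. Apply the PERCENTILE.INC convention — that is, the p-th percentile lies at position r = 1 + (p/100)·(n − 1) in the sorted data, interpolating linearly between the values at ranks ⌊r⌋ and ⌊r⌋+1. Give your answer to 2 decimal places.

n = 24.
r = 1 + (15/100)·(24 − 1) = 1 + 3.45 = 4.45.
Rank 4 is 186 and rank 5 is 189.
Interpolate: 186 + 0.45·(189 − 186) = 186 + 0.45·3 = 187.35.

187.35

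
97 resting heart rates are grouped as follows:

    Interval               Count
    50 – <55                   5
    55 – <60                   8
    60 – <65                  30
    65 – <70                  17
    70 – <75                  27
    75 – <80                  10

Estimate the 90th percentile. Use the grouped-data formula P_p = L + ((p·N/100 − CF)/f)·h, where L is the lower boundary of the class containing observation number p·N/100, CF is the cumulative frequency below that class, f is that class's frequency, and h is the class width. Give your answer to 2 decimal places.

75.15

N = 97; target position k = 90/100 · 97 = 87.3.
Cumulative frequencies: 5, 13, 43, 60, 87, 97.
Observation 87.3 falls in the class 75 – <80.
L = 75, CF = 87, f = 10, h = 5.
P90 = 75 + ((87.3 − 87)/10)·5 = 75 + 0.15 = 75.15.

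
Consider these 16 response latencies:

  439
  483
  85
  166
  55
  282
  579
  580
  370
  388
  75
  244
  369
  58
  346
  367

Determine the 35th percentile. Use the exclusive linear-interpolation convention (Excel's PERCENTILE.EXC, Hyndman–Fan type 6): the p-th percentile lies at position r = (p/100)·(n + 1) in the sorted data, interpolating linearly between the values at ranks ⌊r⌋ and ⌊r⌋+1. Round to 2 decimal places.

240.10

Sorted: 55, 58, 75, 85, 166, 244, 282, 346, 367, 369, 370, 388, 439, 483, 579, 580.
n = 16.
r = (35/100)·(16 + 1) = 5.95.
Rank 5 is 166 and rank 6 is 244.
Interpolate: 166 + 0.95·(244 − 166) = 166 + 0.95·78 = 240.1.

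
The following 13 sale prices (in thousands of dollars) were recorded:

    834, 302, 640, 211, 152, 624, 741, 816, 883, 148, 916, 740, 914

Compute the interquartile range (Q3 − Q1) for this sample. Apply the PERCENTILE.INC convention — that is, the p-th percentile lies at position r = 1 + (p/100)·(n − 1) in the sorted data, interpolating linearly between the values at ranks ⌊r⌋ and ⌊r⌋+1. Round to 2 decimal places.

532.00

Sorted: 148, 152, 211, 302, 624, 640, 740, 741, 816, 834, 883, 914, 916.
n = 13.
P25: r = 4 (integer) → 302.
P75: r = 10 (integer) → 834.
Difference: 834 − 302 = 532.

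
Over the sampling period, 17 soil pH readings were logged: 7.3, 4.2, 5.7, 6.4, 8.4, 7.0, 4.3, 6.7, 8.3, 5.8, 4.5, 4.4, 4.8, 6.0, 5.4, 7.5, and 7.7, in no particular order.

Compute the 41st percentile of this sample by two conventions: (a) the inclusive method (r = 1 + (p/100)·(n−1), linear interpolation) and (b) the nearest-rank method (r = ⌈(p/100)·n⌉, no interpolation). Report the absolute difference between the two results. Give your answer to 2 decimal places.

Sorted: 4.2, 4.3, 4.4, 4.5, 4.8, 5.4, 5.7, 5.8, 6.0, 6.4, 6.7, 7.0, 7.3, 7.5, 7.7, 8.3, 8.4.
n = 17.
(a) r = 7.56; between ranks 7 (5.7) and 8 (5.8): 5.756.
(b) the nearest-rank method: rank 7 → 5.7.
|5.756 − 5.7| = 0.056.

0.06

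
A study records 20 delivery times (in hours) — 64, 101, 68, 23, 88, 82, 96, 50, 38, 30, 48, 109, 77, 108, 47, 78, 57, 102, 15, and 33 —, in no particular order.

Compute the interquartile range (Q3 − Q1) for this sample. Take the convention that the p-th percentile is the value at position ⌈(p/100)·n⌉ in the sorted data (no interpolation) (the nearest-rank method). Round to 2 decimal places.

50.00

Sorted: 15, 23, 30, 33, 38, 47, 48, 50, 57, 64, 68, 77, 78, 82, 88, 96, 101, 102, 108, 109.
n = 20.
P25: rank ⌈25/100·20⌉ = 5 → 38.
P75: rank ⌈75/100·20⌉ = 15 → 88.
Difference: 88 − 38 = 50.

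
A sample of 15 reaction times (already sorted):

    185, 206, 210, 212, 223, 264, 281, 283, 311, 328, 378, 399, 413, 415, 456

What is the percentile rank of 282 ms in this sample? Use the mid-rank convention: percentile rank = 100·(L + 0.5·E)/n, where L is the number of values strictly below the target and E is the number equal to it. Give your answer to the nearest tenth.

46.7

Count below 282: L = 7; count equal: E = 0; n = 15.
Percentile rank = 100·(7 + 0.5·0)/15 = 100·7/15 = 46.67.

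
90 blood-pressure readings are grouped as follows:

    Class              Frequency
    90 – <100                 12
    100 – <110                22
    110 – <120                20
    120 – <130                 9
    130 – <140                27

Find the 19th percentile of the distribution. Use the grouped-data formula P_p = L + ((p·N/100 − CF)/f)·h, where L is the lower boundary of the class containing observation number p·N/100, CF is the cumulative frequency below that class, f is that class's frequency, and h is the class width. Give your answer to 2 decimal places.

102.32

N = 90; target position k = 19/100 · 90 = 17.1.
Cumulative frequencies: 12, 34, 54, 63, 90.
Observation 17.1 falls in the class 100 – <110.
L = 100, CF = 12, f = 22, h = 10.
P19 = 100 + ((17.1 − 12)/22)·10 = 100 + 2.31818 = 102.318.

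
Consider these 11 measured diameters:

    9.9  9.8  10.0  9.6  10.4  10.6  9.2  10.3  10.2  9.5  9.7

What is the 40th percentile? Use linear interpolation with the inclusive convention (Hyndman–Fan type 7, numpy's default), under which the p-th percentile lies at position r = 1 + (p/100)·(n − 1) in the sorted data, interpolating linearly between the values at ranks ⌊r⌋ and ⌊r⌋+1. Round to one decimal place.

Sorted: 9.2, 9.5, 9.6, 9.7, 9.8, 9.9, 10.0, 10.2, 10.3, 10.4, 10.6.
n = 11.
r = 1 + (40/100)·(11 − 1) = 1 + 4 = 5.
r is an integer, so P40 is the value at rank 5: 9.8.

9.8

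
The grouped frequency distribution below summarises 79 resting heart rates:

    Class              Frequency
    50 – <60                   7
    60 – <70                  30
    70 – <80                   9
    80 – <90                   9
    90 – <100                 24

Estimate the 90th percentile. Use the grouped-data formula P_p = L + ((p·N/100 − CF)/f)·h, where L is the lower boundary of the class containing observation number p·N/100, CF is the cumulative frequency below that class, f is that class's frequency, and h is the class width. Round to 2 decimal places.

96.71

N = 79; target position k = 90/100 · 79 = 71.1.
Cumulative frequencies: 7, 37, 46, 55, 79.
Observation 71.1 falls in the class 90 – <100.
L = 90, CF = 55, f = 24, h = 10.
P90 = 90 + ((71.1 − 55)/24)·10 = 90 + 6.70833 = 96.7083.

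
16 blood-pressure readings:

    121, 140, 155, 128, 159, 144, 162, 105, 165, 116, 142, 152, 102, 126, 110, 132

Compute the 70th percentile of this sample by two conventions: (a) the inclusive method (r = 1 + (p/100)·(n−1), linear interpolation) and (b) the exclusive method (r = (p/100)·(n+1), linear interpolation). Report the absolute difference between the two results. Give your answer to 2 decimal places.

Sorted: 102, 105, 110, 116, 121, 126, 128, 132, 140, 142, 144, 152, 155, 159, 162, 165.
n = 16.
(a) r = 11.5; between ranks 11 (144) and 12 (152): 148.
(b) r = 11.9; between ranks 11 (144) and 12 (152): 151.2.
|148 − 151.2| = 3.2.

3.20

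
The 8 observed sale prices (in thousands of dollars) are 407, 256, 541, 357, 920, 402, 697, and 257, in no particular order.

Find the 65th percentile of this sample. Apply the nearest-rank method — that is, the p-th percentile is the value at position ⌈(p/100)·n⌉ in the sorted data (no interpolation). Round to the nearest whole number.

541

Sorted: 256, 257, 357, 402, 407, 541, 697, 920.
n = 8.
Position = ⌈65/100 · 8⌉ = ⌈5.2⌉ = 6.
The value at rank 6 is 541.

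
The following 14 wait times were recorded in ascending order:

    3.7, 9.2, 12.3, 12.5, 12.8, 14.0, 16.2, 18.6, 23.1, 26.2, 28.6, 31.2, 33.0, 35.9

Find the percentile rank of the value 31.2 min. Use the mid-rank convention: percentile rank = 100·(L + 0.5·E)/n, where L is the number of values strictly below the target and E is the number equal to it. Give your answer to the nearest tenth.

82.1

Count below 31.2: L = 11; count equal: E = 1; n = 14.
Percentile rank = 100·(11 + 0.5·1)/14 = 100·11.5/14 = 82.14.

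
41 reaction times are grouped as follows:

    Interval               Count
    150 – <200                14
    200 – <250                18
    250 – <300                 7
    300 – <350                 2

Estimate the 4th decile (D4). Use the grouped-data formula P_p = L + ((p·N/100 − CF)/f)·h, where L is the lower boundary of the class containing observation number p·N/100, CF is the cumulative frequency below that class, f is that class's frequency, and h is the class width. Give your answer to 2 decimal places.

206.67

N = 41; target position k = 40/100 · 41 = 16.4.
Cumulative frequencies: 14, 32, 39, 41.
Observation 16.4 falls in the class 200 – <250.
L = 200, CF = 14, f = 18, h = 50.
P40 = 200 + ((16.4 − 14)/18)·50 = 200 + 6.66667 = 206.667.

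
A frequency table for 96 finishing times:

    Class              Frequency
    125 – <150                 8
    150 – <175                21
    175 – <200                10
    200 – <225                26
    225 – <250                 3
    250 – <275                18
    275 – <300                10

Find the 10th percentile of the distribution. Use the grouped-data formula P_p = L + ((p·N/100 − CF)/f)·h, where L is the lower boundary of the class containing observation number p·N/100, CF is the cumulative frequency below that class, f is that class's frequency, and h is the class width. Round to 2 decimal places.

151.90

N = 96; target position k = 10/100 · 96 = 9.6.
Cumulative frequencies: 8, 29, 39, 65, 68, 86, 96.
Observation 9.6 falls in the class 150 – <175.
L = 150, CF = 8, f = 21, h = 25.
P10 = 150 + ((9.6 − 8)/21)·25 = 150 + 1.90476 = 151.905.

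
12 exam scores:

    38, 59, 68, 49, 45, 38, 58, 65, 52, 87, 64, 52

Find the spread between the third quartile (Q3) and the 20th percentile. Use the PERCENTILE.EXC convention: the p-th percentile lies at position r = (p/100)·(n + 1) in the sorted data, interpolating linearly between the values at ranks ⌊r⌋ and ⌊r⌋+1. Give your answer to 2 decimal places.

Sorted: 38, 38, 45, 49, 52, 52, 58, 59, 64, 65, 68, 87.
n = 12.
P20: r = 2.6; ranks 2–3 are 38, 45; interpolating gives 42.2.
P75: r = 9.75; ranks 9–10 are 64, 65; interpolating gives 64.75.
Difference: 64.75 − 42.2 = 22.55.

22.55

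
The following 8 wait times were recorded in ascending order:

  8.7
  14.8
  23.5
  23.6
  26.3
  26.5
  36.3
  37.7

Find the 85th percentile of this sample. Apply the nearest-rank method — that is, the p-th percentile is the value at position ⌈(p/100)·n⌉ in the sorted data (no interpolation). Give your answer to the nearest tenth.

36.3

n = 8.
Position = ⌈85/100 · 8⌉ = ⌈6.8⌉ = 7.
The value at rank 7 is 36.3.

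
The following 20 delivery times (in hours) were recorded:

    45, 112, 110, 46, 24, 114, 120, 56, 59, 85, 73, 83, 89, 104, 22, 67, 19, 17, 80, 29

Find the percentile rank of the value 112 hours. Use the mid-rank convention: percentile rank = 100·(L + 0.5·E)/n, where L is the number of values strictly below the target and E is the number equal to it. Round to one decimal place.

Sorted: 17, 19, 22, 24, 29, 45, 46, 56, 59, 67, 73, 80, 83, 85, 89, 104, 110, 112, 114, 120.
Count below 112: L = 17; count equal: E = 1; n = 20.
Percentile rank = 100·(17 + 0.5·1)/20 = 100·17.5/20 = 87.5.

87.5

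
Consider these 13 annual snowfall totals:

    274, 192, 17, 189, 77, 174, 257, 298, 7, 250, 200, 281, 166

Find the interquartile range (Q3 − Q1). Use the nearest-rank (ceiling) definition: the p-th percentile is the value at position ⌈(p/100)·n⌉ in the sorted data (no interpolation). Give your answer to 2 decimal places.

Sorted: 7, 17, 77, 166, 174, 189, 192, 200, 250, 257, 274, 281, 298.
n = 13.
P25: rank ⌈25/100·13⌉ = 4 → 166.
P75: rank ⌈75/100·13⌉ = 10 → 257.
Difference: 257 − 166 = 91.

91.00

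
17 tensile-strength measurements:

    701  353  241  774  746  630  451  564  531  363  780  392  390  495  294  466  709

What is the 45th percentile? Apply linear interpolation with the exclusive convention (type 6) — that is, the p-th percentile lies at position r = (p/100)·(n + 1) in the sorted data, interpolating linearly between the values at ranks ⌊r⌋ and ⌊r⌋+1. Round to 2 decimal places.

Sorted: 241, 294, 353, 363, 390, 392, 451, 466, 495, 531, 564, 630, 701, 709, 746, 774, 780.
n = 17.
r = (45/100)·(17 + 1) = 8.1.
Rank 8 is 466 and rank 9 is 495.
Interpolate: 466 + 0.1·(495 − 466) = 466 + 0.1·29 = 468.9.

468.90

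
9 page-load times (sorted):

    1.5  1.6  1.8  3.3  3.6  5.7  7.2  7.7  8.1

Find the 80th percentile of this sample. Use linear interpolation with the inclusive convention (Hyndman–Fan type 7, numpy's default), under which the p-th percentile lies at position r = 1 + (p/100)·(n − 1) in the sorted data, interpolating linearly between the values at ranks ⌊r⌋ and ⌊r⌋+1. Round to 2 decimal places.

7.40

n = 9.
r = 1 + (80/100)·(9 − 1) = 1 + 6.4 = 7.4.
Rank 7 is 7.2 and rank 8 is 7.7.
Interpolate: 7.2 + 0.4·(7.7 − 7.2) = 7.2 + 0.4·0.5 = 7.4.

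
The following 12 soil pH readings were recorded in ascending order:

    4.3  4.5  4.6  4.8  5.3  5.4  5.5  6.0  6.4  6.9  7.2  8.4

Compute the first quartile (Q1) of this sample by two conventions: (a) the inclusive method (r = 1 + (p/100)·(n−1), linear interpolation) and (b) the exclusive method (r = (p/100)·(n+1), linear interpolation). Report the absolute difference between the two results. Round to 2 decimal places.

n = 12.
(a) r = 3.75; between ranks 3 (4.6) and 4 (4.8): 4.75.
(b) r = 3.25; between ranks 3 (4.6) and 4 (4.8): 4.65.
|4.75 − 4.65| = 0.1.

0.10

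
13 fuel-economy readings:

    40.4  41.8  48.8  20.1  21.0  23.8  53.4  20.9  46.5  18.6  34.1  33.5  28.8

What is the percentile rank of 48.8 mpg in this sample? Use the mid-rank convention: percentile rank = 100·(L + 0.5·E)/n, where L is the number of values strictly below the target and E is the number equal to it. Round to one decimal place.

Sorted: 18.6, 20.1, 20.9, 21.0, 23.8, 28.8, 33.5, 34.1, 40.4, 41.8, 46.5, 48.8, 53.4.
Count below 48.8: L = 11; count equal: E = 1; n = 13.
Percentile rank = 100·(11 + 0.5·1)/13 = 100·11.5/13 = 88.46.

88.5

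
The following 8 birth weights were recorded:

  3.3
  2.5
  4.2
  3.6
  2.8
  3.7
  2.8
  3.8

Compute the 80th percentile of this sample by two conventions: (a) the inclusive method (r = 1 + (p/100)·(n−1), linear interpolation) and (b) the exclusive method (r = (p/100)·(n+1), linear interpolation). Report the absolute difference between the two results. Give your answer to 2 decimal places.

Sorted: 2.5, 2.8, 2.8, 3.3, 3.6, 3.7, 3.8, 4.2.
n = 8.
(a) r = 6.6; between ranks 6 (3.7) and 7 (3.8): 3.76.
(b) r = 7.2; between ranks 7 (3.8) and 8 (4.2): 3.88.
|3.76 − 3.88| = 0.12.

0.12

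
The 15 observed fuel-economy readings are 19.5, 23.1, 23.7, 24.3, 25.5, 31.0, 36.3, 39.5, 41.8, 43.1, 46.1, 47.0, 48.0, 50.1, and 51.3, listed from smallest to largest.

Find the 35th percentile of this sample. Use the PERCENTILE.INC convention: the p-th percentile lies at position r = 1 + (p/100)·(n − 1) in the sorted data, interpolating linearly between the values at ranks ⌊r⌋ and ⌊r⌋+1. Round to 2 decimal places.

n = 15.
r = 1 + (35/100)·(15 − 1) = 1 + 4.9 = 5.9.
Rank 5 is 25.5 and rank 6 is 31.0.
Interpolate: 25.5 + 0.9·(31.0 − 25.5) = 25.5 + 0.9·5.5 = 30.45.

30.45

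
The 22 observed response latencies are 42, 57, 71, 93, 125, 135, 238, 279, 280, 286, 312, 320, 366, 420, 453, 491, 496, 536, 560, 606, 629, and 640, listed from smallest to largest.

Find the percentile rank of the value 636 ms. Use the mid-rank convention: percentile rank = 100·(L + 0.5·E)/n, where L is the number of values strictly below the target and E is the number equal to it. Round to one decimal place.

95.5

Count below 636: L = 21; count equal: E = 0; n = 22.
Percentile rank = 100·(21 + 0.5·0)/22 = 100·21/22 = 95.45.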